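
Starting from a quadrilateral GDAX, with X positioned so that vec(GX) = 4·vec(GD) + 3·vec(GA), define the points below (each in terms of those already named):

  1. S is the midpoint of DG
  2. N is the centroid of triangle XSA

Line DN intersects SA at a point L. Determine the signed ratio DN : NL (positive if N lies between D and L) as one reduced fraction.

Choose coordinates G = (0, 0), D = (1, 0), A = (0, 1), X = (4, 3).
1. S is the midpoint of DG ⇒ S = (1/2, 0)
2. N is the centroid of triangle XSA ⇒ N = (3/2, 4/3)
line DN meets SA at L = (11/14, -4/7)
N = D + t·(L−D) with t = -7/3, so DN:NL = -7/3:10/3

DN:NL = -7/10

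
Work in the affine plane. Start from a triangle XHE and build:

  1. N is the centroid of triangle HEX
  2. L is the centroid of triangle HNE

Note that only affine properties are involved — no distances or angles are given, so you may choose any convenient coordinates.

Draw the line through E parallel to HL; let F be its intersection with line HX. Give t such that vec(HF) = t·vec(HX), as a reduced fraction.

Work in coordinates with X = (0, 0), H = (1, 0), E = (0, 1).
1. N is the centroid of triangle HEX ⇒ N = (1/3, 1/3)
2. L is the centroid of triangle HNE ⇒ L = (4/9, 4/9)
through E parallel to HL: direction (-5/9, 4/9); meets HX at F = (5/4, 0)
F = H + t·(X−H) with t = -1/4

t = -1/4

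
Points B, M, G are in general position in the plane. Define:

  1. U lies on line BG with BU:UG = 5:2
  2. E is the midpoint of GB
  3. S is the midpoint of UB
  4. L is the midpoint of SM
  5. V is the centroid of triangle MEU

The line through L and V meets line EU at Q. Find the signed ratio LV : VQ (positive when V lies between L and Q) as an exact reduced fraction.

LV:VQ = 1/2

Choose coordinates B = (0, 0), M = (1, 0), G = (0, 1).
1. U lies on line BG with BU:UG = 5:2 ⇒ U = (0, 5/7)
2. E is the midpoint of GB ⇒ E = (0, 1/2)
3. S is the midpoint of UB ⇒ S = (0, 5/14)
4. L is the midpoint of SM ⇒ L = (1/2, 5/28)
5. V is the centroid of triangle MEU ⇒ V = (1/3, 17/42)
line LV meets EU at Q = (0, 6/7)
V = L + t·(Q−L) with t = 1/3, so LV:VQ = 1/3:2/3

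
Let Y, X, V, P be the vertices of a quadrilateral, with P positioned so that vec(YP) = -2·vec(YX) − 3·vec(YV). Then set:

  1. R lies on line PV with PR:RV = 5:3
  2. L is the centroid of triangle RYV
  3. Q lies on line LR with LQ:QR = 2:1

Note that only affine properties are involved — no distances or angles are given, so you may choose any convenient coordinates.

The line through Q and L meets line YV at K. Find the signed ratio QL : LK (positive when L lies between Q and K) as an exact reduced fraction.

Set Y = (0, 0), X = (1, 0), V = (0, 1), P = (-2, -3); any affine frame gives the same invariant.
1. R lies on line PV with PR:RV = 5:3 ⇒ R = (-3/4, -1/2)
2. L is the centroid of triangle RYV ⇒ L = (-1/4, 1/6)
3. Q lies on line LR with LQ:QR = 2:1 ⇒ Q = (-7/12, -5/18)
line QL meets YV at K = (0, 1/2)
L = Q + t·(K−Q) with t = 4/7, so QL:LK = 4/7:3/7

QL:LK = 4/3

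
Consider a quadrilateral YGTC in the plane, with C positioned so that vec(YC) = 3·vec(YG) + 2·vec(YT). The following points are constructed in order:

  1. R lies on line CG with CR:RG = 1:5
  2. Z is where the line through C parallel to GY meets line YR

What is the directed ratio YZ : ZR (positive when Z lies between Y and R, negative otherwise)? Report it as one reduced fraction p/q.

Choose coordinates Y = (0, 0), G = (1, 0), T = (0, 1), C = (3, 2).
1. R lies on line CG with CR:RG = 1:5 ⇒ R = (8/3, 5/3)
2. Z is where the line through C parallel to GY meets line YR ⇒ Z = (16/5, 2)
Z = Y + t·(R−Y) with t = 6/5, so YZ:ZR = t:(1−t) = 6/5:-1/5

YZ:ZR = -6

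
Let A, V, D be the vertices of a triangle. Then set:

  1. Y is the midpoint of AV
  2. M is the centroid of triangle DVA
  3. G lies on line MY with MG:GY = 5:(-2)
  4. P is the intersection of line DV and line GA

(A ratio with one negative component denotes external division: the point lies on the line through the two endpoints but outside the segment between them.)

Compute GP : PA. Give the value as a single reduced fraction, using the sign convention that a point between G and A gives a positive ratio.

GP:PA = -11/18

Work in coordinates with A = (0, 0), V = (1, 0), D = (0, 1).
1. Y is the midpoint of AV ⇒ Y = (1/2, 0)
2. M is the centroid of triangle DVA ⇒ M = (1/3, 1/3)
3. G lies on line MY with MG:GY = 5:(-2) ⇒ G = (11/18, -2/9)
4. P is the intersection of line DV and line GA ⇒ P = (11/7, -4/7)
P = G + t·(A−G) with t = -11/7, so GP:PA = t:(1−t) = -11/7:18/7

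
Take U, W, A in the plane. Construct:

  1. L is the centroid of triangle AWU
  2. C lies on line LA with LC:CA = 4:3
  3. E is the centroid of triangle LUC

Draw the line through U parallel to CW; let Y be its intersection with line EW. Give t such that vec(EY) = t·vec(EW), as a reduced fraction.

t = -26/19

Work in coordinates with U = (0, 0), W = (1, 0), A = (0, 1).
1. L is the centroid of triangle AWU ⇒ L = (1/3, 1/3)
2. C lies on line LA with LC:CA = 4:3 ⇒ C = (1/7, 5/7)
3. E is the centroid of triangle LUC ⇒ E = (10/63, 22/63)
through U parallel to CW: direction (6/7, -5/7); meets EW at Y = (-132/133, 110/133)
Y = E + t·(W−E) with t = -26/19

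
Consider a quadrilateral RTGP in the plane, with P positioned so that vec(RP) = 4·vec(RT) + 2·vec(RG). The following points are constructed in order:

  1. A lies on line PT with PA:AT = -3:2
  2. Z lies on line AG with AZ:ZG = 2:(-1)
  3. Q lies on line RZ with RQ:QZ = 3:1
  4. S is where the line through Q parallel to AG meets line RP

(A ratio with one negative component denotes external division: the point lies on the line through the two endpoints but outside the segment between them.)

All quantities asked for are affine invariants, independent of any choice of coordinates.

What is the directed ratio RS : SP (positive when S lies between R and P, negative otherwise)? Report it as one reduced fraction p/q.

Work in coordinates with R = (0, 0), T = (1, 0), G = (0, 1), P = (4, 2).
1. A lies on line PT with PA:AT = -3:2 ⇒ A = (-5, -4)
2. Z lies on line AG with AZ:ZG = 2:(-1) ⇒ Z = (5, 6)
3. Q lies on line RZ with RQ:QZ = 3:1 ⇒ Q = (15/4, 9/2)
4. S is where the line through Q parallel to AG meets line RP ⇒ S = (-3/2, -3/4)
S = R + t·(P−R) with t = -3/8, so RS:SP = t:(1−t) = -3/8:11/8

RS:SP = -3/11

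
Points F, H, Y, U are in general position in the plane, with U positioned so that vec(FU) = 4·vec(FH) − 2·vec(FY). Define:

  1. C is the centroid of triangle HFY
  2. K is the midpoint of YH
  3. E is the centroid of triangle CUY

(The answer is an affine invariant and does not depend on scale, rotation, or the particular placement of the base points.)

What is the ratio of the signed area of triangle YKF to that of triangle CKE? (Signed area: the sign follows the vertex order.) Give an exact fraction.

Choose coordinates F = (0, 0), H = (1, 0), Y = (0, 1), U = (4, -2).
1. C is the centroid of triangle HFY ⇒ C = (1/3, 1/3)
2. K is the midpoint of YH ⇒ K = (1/2, 1/2)
3. E is the centroid of triangle CUY ⇒ E = (13/9, -2/9)
2·[YKF] = -1/2, 2·[CKE] = -5/18
[YKF]:[CKE] = -1/2:-5/18 = 9/5

[YKF]:[CKE] = 9/5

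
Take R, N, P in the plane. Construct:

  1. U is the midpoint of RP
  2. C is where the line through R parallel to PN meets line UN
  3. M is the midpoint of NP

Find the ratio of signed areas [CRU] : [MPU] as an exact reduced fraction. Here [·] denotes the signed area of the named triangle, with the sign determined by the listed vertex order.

[CRU]:[MPU] = 2

Set R = (0, 0), N = (1, 0), P = (0, 1); any affine frame gives the same invariant.
1. U is the midpoint of RP ⇒ U = (0, 1/2)
2. C is where the line through R parallel to PN meets line UN ⇒ C = (-1, 1)
3. M is the midpoint of NP ⇒ M = (1/2, 1/2)
2·[CRU] = 1/2, 2·[MPU] = 1/4
[CRU]:[MPU] = 1/2:1/4 = 2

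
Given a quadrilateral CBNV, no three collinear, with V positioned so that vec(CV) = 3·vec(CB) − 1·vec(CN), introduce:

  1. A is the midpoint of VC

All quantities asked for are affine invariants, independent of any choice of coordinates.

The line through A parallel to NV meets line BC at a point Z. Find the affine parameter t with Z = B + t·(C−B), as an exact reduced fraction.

Set C = (0, 0), B = (1, 0), N = (0, 1), V = (3, -1); any affine frame gives the same invariant.
1. A is the midpoint of VC ⇒ A = (3/2, -1/2)
through A parallel to NV: direction (3, -2); meets BC at Z = (3/4, 0)
Z = B + t·(C−B) with t = 1/4

t = 1/4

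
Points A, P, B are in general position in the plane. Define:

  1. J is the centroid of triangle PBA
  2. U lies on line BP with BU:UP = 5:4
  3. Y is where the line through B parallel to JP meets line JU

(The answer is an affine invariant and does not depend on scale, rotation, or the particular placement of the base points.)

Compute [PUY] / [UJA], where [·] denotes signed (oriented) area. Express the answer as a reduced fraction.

Work in coordinates with A = (0, 0), P = (1, 0), B = (0, 1).
1. J is the centroid of triangle PBA ⇒ J = (1/3, 1/3)
2. U lies on line BP with BU:UP = 5:4 ⇒ U = (5/9, 4/9)
3. Y is where the line through B parallel to JP meets line JU ⇒ Y = (5/6, 7/12)
2·[PUY] = -5/27, 2·[UJA] = 1/27
[PUY]:[UJA] = -5/27:1/27 = -5

[PUY]:[UJA] = -5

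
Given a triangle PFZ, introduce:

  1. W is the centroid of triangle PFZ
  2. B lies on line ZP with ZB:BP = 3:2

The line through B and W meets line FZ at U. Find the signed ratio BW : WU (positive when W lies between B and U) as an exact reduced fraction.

BW:WU = 4/5

Choose coordinates P = (0, 0), F = (1, 0), Z = (0, 1).
1. W is the centroid of triangle PFZ ⇒ W = (1/3, 1/3)
2. B lies on line ZP with ZB:BP = 3:2 ⇒ B = (0, 2/5)
line BW meets FZ at U = (3/4, 1/4)
W = B + t·(U−B) with t = 4/9, so BW:WU = 4/9:5/9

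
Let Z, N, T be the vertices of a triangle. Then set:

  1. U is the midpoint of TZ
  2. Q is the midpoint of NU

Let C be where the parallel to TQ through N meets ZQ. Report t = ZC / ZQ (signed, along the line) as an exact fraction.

t = 3/2

Choose coordinates Z = (0, 0), N = (1, 0), T = (0, 1).
1. U is the midpoint of TZ ⇒ U = (0, 1/2)
2. Q is the midpoint of NU ⇒ Q = (1/2, 1/4)
through N parallel to TQ: direction (1/2, -3/4); meets ZQ at C = (3/4, 3/8)
C = Z + t·(Q−Z) with t = 3/2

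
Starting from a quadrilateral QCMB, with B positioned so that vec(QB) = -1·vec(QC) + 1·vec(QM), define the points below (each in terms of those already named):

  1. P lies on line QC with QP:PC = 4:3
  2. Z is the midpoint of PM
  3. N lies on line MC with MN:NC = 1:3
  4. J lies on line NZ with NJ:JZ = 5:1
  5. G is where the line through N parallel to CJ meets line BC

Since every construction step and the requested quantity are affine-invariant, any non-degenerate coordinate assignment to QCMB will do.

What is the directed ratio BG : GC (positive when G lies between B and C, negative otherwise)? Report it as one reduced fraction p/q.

Choose coordinates Q = (0, 0), C = (1, 0), M = (0, 1), B = (-1, 1).
1. P lies on line QC with QP:PC = 4:3 ⇒ P = (4/7, 0)
2. Z is the midpoint of PM ⇒ Z = (2/7, 1/2)
3. N lies on line MC with MN:NC = 1:3 ⇒ N = (1/4, 3/4)
4. J lies on line NZ with NJ:JZ = 5:1 ⇒ J = (47/168, 13/24)
5. G is where the line through N parallel to CJ meets line BC ⇒ G = (106/61, -45/122)
G = B + t·(C−B) with t = 167/122, so BG:GC = t:(1−t) = 167/122:-45/122

BG:GC = -167/45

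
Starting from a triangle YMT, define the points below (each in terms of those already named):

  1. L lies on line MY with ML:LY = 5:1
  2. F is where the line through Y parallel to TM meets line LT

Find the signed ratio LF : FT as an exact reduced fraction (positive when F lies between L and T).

LF:FT = -1/6

Set Y = (0, 0), M = (1, 0), T = (0, 1); any affine frame gives the same invariant.
1. L lies on line MY with ML:LY = 5:1 ⇒ L = (1/6, 0)
2. F is where the line through Y parallel to TM meets line LT ⇒ F = (1/5, -1/5)
F = L + t·(T−L) with t = -1/5, so LF:FT = t:(1−t) = -1/5:6/5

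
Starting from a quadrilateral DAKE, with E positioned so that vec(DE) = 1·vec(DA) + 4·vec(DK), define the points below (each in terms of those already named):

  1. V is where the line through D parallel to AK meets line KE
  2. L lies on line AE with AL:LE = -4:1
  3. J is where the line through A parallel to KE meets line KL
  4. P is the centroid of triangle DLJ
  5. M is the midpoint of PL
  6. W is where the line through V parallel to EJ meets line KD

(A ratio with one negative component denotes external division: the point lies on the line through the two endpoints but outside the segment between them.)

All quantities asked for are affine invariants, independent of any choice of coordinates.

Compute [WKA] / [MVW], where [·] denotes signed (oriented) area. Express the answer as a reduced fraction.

[WKA]:[MVW] = -36/13

Choose coordinates D = (0, 0), A = (1, 0), K = (0, 1), E = (1, 4).
1. V is where the line through D parallel to AK meets line KE ⇒ V = (-1/4, 1/4)
2. L lies on line AE with AL:LE = -4:1 ⇒ L = (1, 16/3)
3. J is where the line through A parallel to KE meets line KL ⇒ J = (-3, -12)
4. P is the centroid of triangle DLJ ⇒ P = (-2/3, -20/9)
5. M is the midpoint of PL ⇒ M = (1/6, 14/9)
6. W is where the line through V parallel to EJ meets line KD ⇒ W = (0, 5/4)
2·[WKA] = 1/4, 2·[MVW] = -13/144
[WKA]:[MVW] = 1/4:-13/144 = -36/13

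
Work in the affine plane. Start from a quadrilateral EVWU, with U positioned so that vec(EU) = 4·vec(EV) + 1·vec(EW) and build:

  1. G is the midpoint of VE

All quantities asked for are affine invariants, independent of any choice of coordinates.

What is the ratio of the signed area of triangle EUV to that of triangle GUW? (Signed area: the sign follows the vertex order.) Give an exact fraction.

[EUV]:[GUW] = -1/4

Assign E = (0, 0), V = (1, 0), W = (0, 1), U = (4, 1) — the answer is frame-independent, so this choice is without loss of generality.
1. G is the midpoint of VE ⇒ G = (1/2, 0)
2·[EUV] = -1, 2·[GUW] = 4
[EUV]:[GUW] = -1:4 = -1/4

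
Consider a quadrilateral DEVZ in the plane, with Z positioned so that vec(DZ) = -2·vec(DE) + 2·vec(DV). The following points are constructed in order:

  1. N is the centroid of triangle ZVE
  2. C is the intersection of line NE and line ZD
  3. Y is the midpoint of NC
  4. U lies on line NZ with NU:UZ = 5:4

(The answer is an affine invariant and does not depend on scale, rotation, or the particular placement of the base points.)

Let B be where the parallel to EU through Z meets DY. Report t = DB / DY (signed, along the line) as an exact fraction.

Assign D = (0, 0), E = (1, 0), V = (0, 1), Z = (-2, 2) — the answer is frame-independent, so this choice is without loss of generality.
1. N is the centroid of triangle ZVE ⇒ N = (-1/3, 1)
2. C is the intersection of line NE and line ZD ⇒ C = (-3, 3)
3. Y is the midpoint of NC ⇒ Y = (-5/3, 2)
4. U lies on line NZ with NU:UZ = 5:4 ⇒ U = (-34/27, 14/9)
through Z parallel to EU: direction (-61/27, 14/9); meets DY at B = (-95/78, 19/13)
B = D + t·(Y−D) with t = 19/26

t = 19/26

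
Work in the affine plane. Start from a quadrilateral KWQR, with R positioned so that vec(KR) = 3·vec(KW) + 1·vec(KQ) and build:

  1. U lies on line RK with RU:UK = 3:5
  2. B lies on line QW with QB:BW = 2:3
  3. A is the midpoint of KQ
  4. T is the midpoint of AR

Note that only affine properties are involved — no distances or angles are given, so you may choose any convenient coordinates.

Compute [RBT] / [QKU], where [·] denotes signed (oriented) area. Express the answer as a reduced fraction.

Work in coordinates with K = (0, 0), W = (1, 0), Q = (0, 1), R = (3, 1).
1. U lies on line RK with RU:UK = 3:5 ⇒ U = (15/8, 5/8)
2. B lies on line QW with QB:BW = 2:3 ⇒ B = (2/5, 3/5)
3. A is the midpoint of KQ ⇒ A = (0, 1/2)
4. T is the midpoint of AR ⇒ T = (3/2, 3/4)
2·[RBT] = 1/20, 2·[QKU] = 15/8
[RBT]:[QKU] = 1/20:15/8 = 2/75

[RBT]:[QKU] = 2/75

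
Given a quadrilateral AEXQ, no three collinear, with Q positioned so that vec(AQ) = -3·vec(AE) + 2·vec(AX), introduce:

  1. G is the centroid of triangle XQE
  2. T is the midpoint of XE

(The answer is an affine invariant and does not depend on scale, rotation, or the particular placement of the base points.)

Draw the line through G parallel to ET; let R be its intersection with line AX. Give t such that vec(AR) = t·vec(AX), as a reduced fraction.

t = 1/3

Work in coordinates with A = (0, 0), E = (1, 0), X = (0, 1), Q = (-3, 2).
1. G is the centroid of triangle XQE ⇒ G = (-2/3, 1)
2. T is the midpoint of XE ⇒ T = (1/2, 1/2)
through G parallel to ET: direction (-1/2, 1/2); meets AX at R = (0, 1/3)
R = A + t·(X−A) with t = 1/3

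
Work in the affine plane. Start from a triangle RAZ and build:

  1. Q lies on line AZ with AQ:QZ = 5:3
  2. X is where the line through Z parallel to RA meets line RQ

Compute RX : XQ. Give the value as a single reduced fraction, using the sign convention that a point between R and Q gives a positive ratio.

Choose coordinates R = (0, 0), A = (1, 0), Z = (0, 1).
1. Q lies on line AZ with AQ:QZ = 5:3 ⇒ Q = (3/8, 5/8)
2. X is where the line through Z parallel to RA meets line RQ ⇒ X = (3/5, 1)
X = R + t·(Q−R) with t = 8/5, so RX:XQ = t:(1−t) = 8/5:-3/5

RX:XQ = -8/3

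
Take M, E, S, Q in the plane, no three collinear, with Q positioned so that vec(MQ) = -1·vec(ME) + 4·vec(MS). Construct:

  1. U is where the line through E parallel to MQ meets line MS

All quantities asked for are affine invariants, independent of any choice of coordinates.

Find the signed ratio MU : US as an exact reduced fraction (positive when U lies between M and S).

Work in coordinates with M = (0, 0), E = (1, 0), S = (0, 1), Q = (-1, 4).
1. U is where the line through E parallel to MQ meets line MS ⇒ U = (0, 4)
U = M + t·(S−M) with t = 4, so MU:US = t:(1−t) = 4:-3

MU:US = -4/3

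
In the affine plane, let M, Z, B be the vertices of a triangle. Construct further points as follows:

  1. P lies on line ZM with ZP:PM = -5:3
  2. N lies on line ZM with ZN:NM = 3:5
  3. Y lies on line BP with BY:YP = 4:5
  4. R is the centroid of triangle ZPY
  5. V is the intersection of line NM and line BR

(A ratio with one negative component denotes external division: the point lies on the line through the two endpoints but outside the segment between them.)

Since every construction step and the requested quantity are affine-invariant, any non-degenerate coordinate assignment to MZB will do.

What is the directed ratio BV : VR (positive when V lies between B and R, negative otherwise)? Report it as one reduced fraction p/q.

BV:VR = -27/5

Set M = (0, 0), Z = (1, 0), B = (0, 1); any affine frame gives the same invariant.
1. P lies on line ZM with ZP:PM = -5:3 ⇒ P = (-3/2, 0)
2. N lies on line ZM with ZN:NM = 3:5 ⇒ N = (5/8, 0)
3. Y lies on line BP with BY:YP = 4:5 ⇒ Y = (-2/3, 5/9)
4. R is the centroid of triangle ZPY ⇒ R = (-7/18, 5/27)
5. V is the intersection of line NM and line BR ⇒ V = (-21/44, 0)
V = B + t·(R−B) with t = 27/22, so BV:VR = t:(1−t) = 27/22:-5/22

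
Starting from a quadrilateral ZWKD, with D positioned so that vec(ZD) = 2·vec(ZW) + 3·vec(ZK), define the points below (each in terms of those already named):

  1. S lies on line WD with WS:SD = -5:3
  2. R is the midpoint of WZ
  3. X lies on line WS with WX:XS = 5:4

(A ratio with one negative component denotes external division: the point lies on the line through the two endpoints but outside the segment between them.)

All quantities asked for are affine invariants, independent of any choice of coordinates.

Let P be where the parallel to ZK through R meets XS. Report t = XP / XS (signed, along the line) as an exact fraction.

Set Z = (0, 0), W = (1, 0), K = (0, 1), D = (2, 3); any affine frame gives the same invariant.
1. S lies on line WD with WS:SD = -5:3 ⇒ S = (7/2, 15/2)
2. R is the midpoint of WZ ⇒ R = (1/2, 0)
3. X lies on line WS with WX:XS = 5:4 ⇒ X = (43/18, 25/6)
through R parallel to ZK: direction (0, 1); meets XS at P = (1/2, -3/2)
P = X + t·(S−X) with t = -17/10

t = -17/10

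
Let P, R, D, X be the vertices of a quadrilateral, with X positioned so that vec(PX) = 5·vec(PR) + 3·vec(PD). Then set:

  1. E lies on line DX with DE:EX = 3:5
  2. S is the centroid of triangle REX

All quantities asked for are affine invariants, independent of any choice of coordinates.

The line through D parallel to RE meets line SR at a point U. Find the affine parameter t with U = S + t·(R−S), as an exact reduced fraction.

Choose coordinates P = (0, 0), R = (1, 0), D = (0, 1), X = (5, 3).
1. E lies on line DX with DE:EX = 3:5 ⇒ E = (15/8, 7/4)
2. S is the centroid of triangle REX ⇒ S = (21/8, 19/12)
through D parallel to RE: direction (7/8, 7/4); meets SR at U = (-77/40, -57/20)
U = S + t·(R−S) with t = 14/5

t = 14/5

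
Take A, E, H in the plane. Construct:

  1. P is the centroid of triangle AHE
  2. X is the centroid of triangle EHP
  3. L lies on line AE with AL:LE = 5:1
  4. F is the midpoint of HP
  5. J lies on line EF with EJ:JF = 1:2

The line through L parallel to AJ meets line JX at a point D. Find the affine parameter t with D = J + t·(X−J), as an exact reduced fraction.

t = -5/6

Work in coordinates with A = (0, 0), E = (1, 0), H = (0, 1).
1. P is the centroid of triangle AHE ⇒ P = (1/3, 1/3)
2. X is the centroid of triangle EHP ⇒ X = (4/9, 4/9)
3. L lies on line AE with AL:LE = 5:1 ⇒ L = (5/6, 0)
4. F is the midpoint of HP ⇒ F = (1/6, 2/3)
5. J lies on line EF with EJ:JF = 1:2 ⇒ J = (13/18, 2/9)
through L parallel to AJ: direction (13/18, 2/9); meets JX at D = (103/108, 1/27)
D = J + t·(X−J) with t = -5/6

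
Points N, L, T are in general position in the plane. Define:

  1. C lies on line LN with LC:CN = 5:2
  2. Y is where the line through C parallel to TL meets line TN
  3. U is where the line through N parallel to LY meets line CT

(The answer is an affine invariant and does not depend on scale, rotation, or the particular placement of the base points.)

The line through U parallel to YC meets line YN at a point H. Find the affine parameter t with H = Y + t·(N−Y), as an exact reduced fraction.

t = 2/9

Set N = (0, 0), L = (1, 0), T = (0, 1); any affine frame gives the same invariant.
1. C lies on line LN with LC:CN = 5:2 ⇒ C = (2/7, 0)
2. Y is where the line through C parallel to TL meets line TN ⇒ Y = (0, 2/7)
3. U is where the line through N parallel to LY meets line CT ⇒ U = (14/45, -4/45)
through U parallel to YC: direction (2/7, -2/7); meets YN at H = (0, 2/9)
H = Y + t·(N−Y) with t = 2/9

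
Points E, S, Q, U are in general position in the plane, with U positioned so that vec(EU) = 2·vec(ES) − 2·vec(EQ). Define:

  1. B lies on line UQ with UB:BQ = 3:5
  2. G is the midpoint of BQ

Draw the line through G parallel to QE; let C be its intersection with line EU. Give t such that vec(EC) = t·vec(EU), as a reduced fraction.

t = 5/16

Set E = (0, 0), S = (1, 0), Q = (0, 1), U = (2, -2); any affine frame gives the same invariant.
1. B lies on line UQ with UB:BQ = 3:5 ⇒ B = (5/4, -7/8)
2. G is the midpoint of BQ ⇒ G = (5/8, 1/16)
through G parallel to QE: direction (0, -1); meets EU at C = (5/8, -5/8)
C = E + t·(U−E) with t = 5/16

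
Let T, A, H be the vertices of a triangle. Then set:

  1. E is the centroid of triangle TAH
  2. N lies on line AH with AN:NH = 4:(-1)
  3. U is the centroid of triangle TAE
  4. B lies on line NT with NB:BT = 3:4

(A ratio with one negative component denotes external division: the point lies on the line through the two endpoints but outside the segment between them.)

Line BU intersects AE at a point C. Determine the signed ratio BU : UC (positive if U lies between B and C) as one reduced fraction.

BU:UC = -2

Choose coordinates T = (0, 0), A = (1, 0), H = (0, 1).
1. E is the centroid of triangle TAH ⇒ E = (1/3, 1/3)
2. N lies on line AH with AN:NH = 4:(-1) ⇒ N = (-1/3, 4/3)
3. U is the centroid of triangle TAE ⇒ U = (4/9, 1/9)
4. B lies on line NT with NB:BT = 3:4 ⇒ B = (-4/21, 16/21)
line BU meets AE at C = (8/63, 55/126)
U = B + t·(C−B) with t = 2, so BU:UC = 2:-1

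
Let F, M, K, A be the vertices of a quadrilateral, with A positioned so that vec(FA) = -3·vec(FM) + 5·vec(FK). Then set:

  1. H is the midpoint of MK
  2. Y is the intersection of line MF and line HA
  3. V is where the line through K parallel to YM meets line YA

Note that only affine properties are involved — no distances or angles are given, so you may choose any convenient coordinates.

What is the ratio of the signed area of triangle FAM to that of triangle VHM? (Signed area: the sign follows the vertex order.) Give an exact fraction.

Assign F = (0, 0), M = (1, 0), K = (0, 1), A = (-3, 5) — the answer is frame-independent, so this choice is without loss of generality.
1. H is the midpoint of MK ⇒ H = (1/2, 1/2)
2. Y is the intersection of line MF and line HA ⇒ Y = (8/9, 0)
3. V is where the line through K parallel to YM meets line YA ⇒ V = (1/9, 1)
2·[FAM] = -5, 2·[VHM] = 1/18
[FAM]:[VHM] = -5:1/18 = -90

[FAM]:[VHM] = -90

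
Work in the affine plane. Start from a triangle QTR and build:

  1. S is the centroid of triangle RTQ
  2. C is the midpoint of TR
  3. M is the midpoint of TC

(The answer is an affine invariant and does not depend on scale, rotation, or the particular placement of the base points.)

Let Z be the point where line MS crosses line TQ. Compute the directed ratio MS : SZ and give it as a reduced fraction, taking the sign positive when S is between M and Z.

MS:SZ = -1/4

Work in coordinates with Q = (0, 0), T = (1, 0), R = (0, 1).
1. S is the centroid of triangle RTQ ⇒ S = (1/3, 1/3)
2. C is the midpoint of TR ⇒ C = (1/2, 1/2)
3. M is the midpoint of TC ⇒ M = (3/4, 1/4)
line MS meets TQ at Z = (2, 0)
S = M + t·(Z−M) with t = -1/3, so MS:SZ = -1/3:4/3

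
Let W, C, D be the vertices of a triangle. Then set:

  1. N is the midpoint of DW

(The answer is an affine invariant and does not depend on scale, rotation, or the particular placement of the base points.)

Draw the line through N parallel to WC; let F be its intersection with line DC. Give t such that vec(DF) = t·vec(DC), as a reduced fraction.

Work in coordinates with W = (0, 0), C = (1, 0), D = (0, 1).
1. N is the midpoint of DW ⇒ N = (0, 1/2)
through N parallel to WC: direction (1, 0); meets DC at F = (1/2, 1/2)
F = D + t·(C−D) with t = 1/2

t = 1/2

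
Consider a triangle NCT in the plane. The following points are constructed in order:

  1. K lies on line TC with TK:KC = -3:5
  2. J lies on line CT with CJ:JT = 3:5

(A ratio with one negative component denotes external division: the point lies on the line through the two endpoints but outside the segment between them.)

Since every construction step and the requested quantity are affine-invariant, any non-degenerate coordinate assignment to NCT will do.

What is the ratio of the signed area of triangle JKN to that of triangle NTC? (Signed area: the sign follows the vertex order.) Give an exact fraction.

Set N = (0, 0), C = (1, 0), T = (0, 1); any affine frame gives the same invariant.
1. K lies on line TC with TK:KC = -3:5 ⇒ K = (-3/2, 5/2)
2. J lies on line CT with CJ:JT = 3:5 ⇒ J = (5/8, 3/8)
2·[JKN] = 17/8, 2·[NTC] = -1
[JKN]:[NTC] = 17/8:-1 = -17/8

[JKN]:[NTC] = -17/8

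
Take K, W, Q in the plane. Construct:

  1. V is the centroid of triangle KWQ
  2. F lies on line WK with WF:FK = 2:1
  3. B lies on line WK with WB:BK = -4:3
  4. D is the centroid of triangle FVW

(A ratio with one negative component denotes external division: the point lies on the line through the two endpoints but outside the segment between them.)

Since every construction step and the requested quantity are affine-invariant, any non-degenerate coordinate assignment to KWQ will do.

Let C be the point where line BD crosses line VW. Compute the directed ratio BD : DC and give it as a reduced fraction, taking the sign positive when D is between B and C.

BD:DC = 17

Work in coordinates with K = (0, 0), W = (1, 0), Q = (0, 1).
1. V is the centroid of triangle KWQ ⇒ V = (1/3, 1/3)
2. F lies on line WK with WF:FK = 2:1 ⇒ F = (1/3, 0)
3. B lies on line WK with WB:BK = -4:3 ⇒ B = (-3, 0)
4. D is the centroid of triangle FVW ⇒ D = (5/9, 1/9)
line BD meets VW at C = (13/17, 2/17)
D = B + t·(C−B) with t = 17/18, so BD:DC = 17/18:1/18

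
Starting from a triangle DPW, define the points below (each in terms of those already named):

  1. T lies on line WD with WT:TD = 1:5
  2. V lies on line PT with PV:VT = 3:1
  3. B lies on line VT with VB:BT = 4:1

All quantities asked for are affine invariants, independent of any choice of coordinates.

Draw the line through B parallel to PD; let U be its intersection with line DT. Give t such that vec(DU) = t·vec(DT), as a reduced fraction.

Choose coordinates D = (0, 0), P = (1, 0), W = (0, 1).
1. T lies on line WD with WT:TD = 1:5 ⇒ T = (0, 5/6)
2. V lies on line PT with PV:VT = 3:1 ⇒ V = (1/4, 5/8)
3. B lies on line VT with VB:BT = 4:1 ⇒ B = (1/20, 19/24)
through B parallel to PD: direction (-1, 0); meets DT at U = (0, 19/24)
U = D + t·(T−D) with t = 19/20

t = 19/20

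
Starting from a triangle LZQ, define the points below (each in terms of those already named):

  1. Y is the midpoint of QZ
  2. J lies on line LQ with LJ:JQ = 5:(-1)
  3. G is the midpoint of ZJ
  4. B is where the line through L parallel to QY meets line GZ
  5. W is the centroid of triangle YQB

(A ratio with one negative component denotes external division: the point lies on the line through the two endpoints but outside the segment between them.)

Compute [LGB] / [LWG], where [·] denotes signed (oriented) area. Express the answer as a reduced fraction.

[LGB]:[LWG] = -270/83

Work in coordinates with L = (0, 0), Z = (1, 0), Q = (0, 1).
1. Y is the midpoint of QZ ⇒ Y = (1/2, 1/2)
2. J lies on line LQ with LJ:JQ = 5:(-1) ⇒ J = (0, 5/4)
3. G is the midpoint of ZJ ⇒ G = (1/2, 5/8)
4. B is where the line through L parallel to QY meets line GZ ⇒ B = (5, -5)
5. W is the centroid of triangle YQB ⇒ W = (11/6, -7/6)
2·[LGB] = -45/8, 2·[LWG] = 83/48
[LGB]:[LWG] = -45/8:83/48 = -270/83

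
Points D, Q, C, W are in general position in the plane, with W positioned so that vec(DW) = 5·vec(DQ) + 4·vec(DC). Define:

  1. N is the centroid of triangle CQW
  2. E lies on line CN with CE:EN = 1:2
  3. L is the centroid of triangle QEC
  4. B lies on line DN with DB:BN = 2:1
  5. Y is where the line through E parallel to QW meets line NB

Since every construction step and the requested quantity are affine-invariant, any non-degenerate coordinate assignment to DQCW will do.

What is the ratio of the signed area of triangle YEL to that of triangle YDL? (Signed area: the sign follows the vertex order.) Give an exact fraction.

[YEL]:[YDL] = -8/5

Set D = (0, 0), Q = (1, 0), C = (0, 1), W = (5, 4); any affine frame gives the same invariant.
1. N is the centroid of triangle CQW ⇒ N = (2, 5/3)
2. E lies on line CN with CE:EN = 1:2 ⇒ E = (2/3, 11/9)
3. L is the centroid of triangle QEC ⇒ L = (5/9, 20/27)
4. B lies on line DN with DB:BN = 2:1 ⇒ B = (4/3, 10/9)
5. Y is where the line through E parallel to QW meets line NB ⇒ Y = (-10/3, -25/9)
2·[YEL] = -40/27, 2·[YDL] = 25/27
[YEL]:[YDL] = -40/27:25/27 = -8/5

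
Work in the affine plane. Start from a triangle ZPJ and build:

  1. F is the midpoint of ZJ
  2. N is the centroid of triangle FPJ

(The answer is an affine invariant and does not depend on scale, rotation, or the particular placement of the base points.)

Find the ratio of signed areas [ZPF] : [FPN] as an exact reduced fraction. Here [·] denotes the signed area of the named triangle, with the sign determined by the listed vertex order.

Choose coordinates Z = (0, 0), P = (1, 0), J = (0, 1).
1. F is the midpoint of ZJ ⇒ F = (0, 1/2)
2. N is the centroid of triangle FPJ ⇒ N = (1/3, 1/2)
2·[ZPF] = 1/2, 2·[FPN] = 1/6
[ZPF]:[FPN] = 1/2:1/6 = 3

[ZPF]:[FPN] = 3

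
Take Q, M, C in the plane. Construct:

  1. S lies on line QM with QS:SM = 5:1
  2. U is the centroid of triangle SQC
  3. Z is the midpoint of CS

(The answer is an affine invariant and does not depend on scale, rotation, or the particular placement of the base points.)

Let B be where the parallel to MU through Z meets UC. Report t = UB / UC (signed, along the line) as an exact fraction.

Choose coordinates Q = (0, 0), M = (1, 0), C = (0, 1).
1. S lies on line QM with QS:SM = 5:1 ⇒ S = (5/6, 0)
2. U is the centroid of triangle SQC ⇒ U = (5/18, 1/3)
3. Z is the midpoint of CS ⇒ Z = (5/12, 1/2)
through Z parallel to MU: direction (-13/18, 1/3); meets UC at B = (10/63, 13/21)
B = U + t·(C−U) with t = 3/7

t = 3/7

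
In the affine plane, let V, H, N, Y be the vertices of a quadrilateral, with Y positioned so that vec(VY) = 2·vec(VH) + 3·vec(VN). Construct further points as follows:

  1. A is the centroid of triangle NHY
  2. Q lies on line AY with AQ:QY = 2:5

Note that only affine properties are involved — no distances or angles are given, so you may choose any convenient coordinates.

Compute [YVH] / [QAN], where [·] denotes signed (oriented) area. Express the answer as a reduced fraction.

Choose coordinates V = (0, 0), H = (1, 0), N = (0, 1), Y = (2, 3).
1. A is the centroid of triangle NHY ⇒ A = (1, 4/3)
2. Q lies on line AY with AQ:QY = 2:5 ⇒ Q = (9/7, 38/21)
2·[YVH] = 3, 2·[QAN] = -8/21
[YVH]:[QAN] = 3:-8/21 = -63/8

[YVH]:[QAN] = -63/8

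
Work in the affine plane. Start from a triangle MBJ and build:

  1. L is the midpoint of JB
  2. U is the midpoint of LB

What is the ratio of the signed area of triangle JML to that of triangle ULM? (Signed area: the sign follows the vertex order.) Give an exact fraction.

Work in coordinates with M = (0, 0), B = (1, 0), J = (0, 1).
1. L is the midpoint of JB ⇒ L = (1/2, 1/2)
2. U is the midpoint of LB ⇒ U = (3/4, 1/4)
2·[JML] = 1/2, 2·[ULM] = 1/4
[JML]:[ULM] = 1/2:1/4 = 2

[JML]:[ULM] = 2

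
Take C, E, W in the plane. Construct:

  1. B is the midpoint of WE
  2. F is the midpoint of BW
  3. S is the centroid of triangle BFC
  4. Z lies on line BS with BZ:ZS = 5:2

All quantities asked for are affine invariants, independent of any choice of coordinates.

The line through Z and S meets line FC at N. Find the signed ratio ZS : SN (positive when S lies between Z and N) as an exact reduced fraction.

Assign C = (0, 0), E = (1, 0), W = (0, 1) — the answer is frame-independent, so this choice is without loss of generality.
1. B is the midpoint of WE ⇒ B = (1/2, 1/2)
2. F is the midpoint of BW ⇒ F = (1/4, 3/4)
3. S is the centroid of triangle BFC ⇒ S = (1/4, 5/12)
4. Z lies on line BS with BZ:ZS = 5:2 ⇒ Z = (9/28, 37/84)
line ZS meets FC at N = (1/8, 3/8)
S = Z + t·(N−Z) with t = 4/11, so ZS:SN = 4/11:7/11

ZS:SN = 4/7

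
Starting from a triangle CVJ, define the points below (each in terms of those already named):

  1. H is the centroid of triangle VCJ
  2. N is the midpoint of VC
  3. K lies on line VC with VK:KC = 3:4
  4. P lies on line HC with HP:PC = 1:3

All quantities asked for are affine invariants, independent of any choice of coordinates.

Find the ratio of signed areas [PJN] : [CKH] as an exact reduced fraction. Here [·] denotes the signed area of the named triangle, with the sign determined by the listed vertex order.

[PJN]:[CKH] = -21/32

Set C = (0, 0), V = (1, 0), J = (0, 1); any affine frame gives the same invariant.
1. H is the centroid of triangle VCJ ⇒ H = (1/3, 1/3)
2. N is the midpoint of VC ⇒ N = (1/2, 0)
3. K lies on line VC with VK:KC = 3:4 ⇒ K = (4/7, 0)
4. P lies on line HC with HP:PC = 1:3 ⇒ P = (1/4, 1/4)
2·[PJN] = -1/8, 2·[CKH] = 4/21
[PJN]:[CKH] = -1/8:4/21 = -21/32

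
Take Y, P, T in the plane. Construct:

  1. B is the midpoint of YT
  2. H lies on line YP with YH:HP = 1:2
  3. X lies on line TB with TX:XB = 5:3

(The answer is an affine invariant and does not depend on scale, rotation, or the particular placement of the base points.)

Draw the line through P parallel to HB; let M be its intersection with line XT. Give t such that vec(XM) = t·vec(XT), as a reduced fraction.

t = 13/5

Choose coordinates Y = (0, 0), P = (1, 0), T = (0, 1).
1. B is the midpoint of YT ⇒ B = (0, 1/2)
2. H lies on line YP with YH:HP = 1:2 ⇒ H = (1/3, 0)
3. X lies on line TB with TX:XB = 5:3 ⇒ X = (0, 11/16)
through P parallel to HB: direction (-1/3, 1/2); meets XT at M = (0, 3/2)
M = X + t·(T−X) with t = 13/5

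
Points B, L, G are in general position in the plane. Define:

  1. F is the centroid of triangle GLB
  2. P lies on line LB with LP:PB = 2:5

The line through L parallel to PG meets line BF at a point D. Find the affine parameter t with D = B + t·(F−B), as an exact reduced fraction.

Work in coordinates with B = (0, 0), L = (1, 0), G = (0, 1).
1. F is the centroid of triangle GLB ⇒ F = (1/3, 1/3)
2. P lies on line LB with LP:PB = 2:5 ⇒ P = (5/7, 0)
through L parallel to PG: direction (-5/7, 1); meets BF at D = (7/12, 7/12)
D = B + t·(F−B) with t = 7/4

t = 7/4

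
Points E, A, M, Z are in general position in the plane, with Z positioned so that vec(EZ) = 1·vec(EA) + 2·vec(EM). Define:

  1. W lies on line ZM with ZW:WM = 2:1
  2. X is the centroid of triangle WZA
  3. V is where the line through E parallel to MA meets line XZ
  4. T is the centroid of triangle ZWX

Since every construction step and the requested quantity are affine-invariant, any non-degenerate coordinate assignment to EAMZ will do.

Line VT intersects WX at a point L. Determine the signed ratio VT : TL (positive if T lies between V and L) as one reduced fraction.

VT:TL = -61/10

Choose coordinates E = (0, 0), A = (1, 0), M = (0, 1), Z = (1, 2).
1. W lies on line ZM with ZW:WM = 2:1 ⇒ W = (1/3, 4/3)
2. X is the centroid of triangle WZA ⇒ X = (7/9, 10/9)
3. V is where the line through E parallel to MA meets line XZ ⇒ V = (2/5, -2/5)
4. T is the centroid of triangle ZWX ⇒ T = (19/27, 40/27)
line VT meets WX at L = (359/549, 644/549)
T = V + t·(L−V) with t = 61/51, so VT:TL = 61/51:-10/51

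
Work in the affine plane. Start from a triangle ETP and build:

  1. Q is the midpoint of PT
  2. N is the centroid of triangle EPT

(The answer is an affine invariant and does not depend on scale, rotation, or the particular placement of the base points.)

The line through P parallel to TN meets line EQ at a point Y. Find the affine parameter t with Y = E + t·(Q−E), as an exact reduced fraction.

Assign E = (0, 0), T = (1, 0), P = (0, 1) — the answer is frame-independent, so this choice is without loss of generality.
1. Q is the midpoint of PT ⇒ Q = (1/2, 1/2)
2. N is the centroid of triangle EPT ⇒ N = (1/3, 1/3)
through P parallel to TN: direction (-2/3, 1/3); meets EQ at Y = (2/3, 2/3)
Y = E + t·(Q−E) with t = 4/3

t = 4/3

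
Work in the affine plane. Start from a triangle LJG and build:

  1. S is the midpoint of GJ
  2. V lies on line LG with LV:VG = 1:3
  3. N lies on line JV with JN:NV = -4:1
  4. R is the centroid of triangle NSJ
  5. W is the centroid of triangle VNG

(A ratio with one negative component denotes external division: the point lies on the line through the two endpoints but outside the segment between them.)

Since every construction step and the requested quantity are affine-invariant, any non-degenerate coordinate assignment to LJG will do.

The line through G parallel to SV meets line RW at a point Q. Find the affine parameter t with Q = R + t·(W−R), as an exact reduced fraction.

Choose coordinates L = (0, 0), J = (1, 0), G = (0, 1).
1. S is the midpoint of GJ ⇒ S = (1/2, 1/2)
2. V lies on line LG with LV:VG = 1:3 ⇒ V = (0, 1/4)
3. N lies on line JV with JN:NV = -4:1 ⇒ N = (-1/3, 1/3)
4. R is the centroid of triangle NSJ ⇒ R = (7/18, 5/18)
5. W is the centroid of triangle VNG ⇒ W = (-1/9, 19/36)
through G parallel to SV: direction (-1/2, -1/4); meets RW at Q = (-19/36, 53/72)
Q = R + t·(W−R) with t = 11/6

t = 11/6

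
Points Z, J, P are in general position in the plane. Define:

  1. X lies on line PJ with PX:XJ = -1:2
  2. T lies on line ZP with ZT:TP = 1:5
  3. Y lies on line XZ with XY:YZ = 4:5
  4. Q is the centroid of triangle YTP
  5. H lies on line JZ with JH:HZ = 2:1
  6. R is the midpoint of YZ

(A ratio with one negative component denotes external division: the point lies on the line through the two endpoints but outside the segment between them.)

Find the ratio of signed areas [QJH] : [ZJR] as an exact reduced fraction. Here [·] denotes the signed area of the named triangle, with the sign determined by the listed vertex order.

Assign Z = (0, 0), J = (1, 0), P = (0, 1) — the answer is frame-independent, so this choice is without loss of generality.
1. X lies on line PJ with PX:XJ = -1:2 ⇒ X = (-1, 2)
2. T lies on line ZP with ZT:TP = 1:5 ⇒ T = (0, 1/6)
3. Y lies on line XZ with XY:YZ = 4:5 ⇒ Y = (-5/9, 10/9)
4. Q is the centroid of triangle YTP ⇒ Q = (-5/27, 41/54)
5. H lies on line JZ with JH:HZ = 2:1 ⇒ H = (1/3, 0)
6. R is the midpoint of YZ ⇒ R = (-5/18, 5/9)
2·[QJH] = -41/81, 2·[ZJR] = 5/9
[QJH]:[ZJR] = -41/81:5/9 = -41/45

[QJH]:[ZJR] = -41/45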